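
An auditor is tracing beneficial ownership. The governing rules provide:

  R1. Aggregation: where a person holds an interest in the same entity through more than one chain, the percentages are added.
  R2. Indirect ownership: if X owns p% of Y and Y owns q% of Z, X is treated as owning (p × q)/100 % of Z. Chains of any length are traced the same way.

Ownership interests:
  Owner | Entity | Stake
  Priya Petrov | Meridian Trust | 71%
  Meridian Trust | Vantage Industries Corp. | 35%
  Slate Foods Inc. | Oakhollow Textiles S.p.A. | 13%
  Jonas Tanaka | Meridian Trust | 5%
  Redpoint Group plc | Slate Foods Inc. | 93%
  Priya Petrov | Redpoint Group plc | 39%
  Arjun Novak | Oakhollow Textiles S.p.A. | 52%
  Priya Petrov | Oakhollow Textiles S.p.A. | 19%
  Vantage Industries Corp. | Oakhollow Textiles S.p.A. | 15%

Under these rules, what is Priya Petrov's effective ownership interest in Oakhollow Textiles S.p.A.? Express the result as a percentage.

27.4426%

Chain via Meridian Trust → Vantage Industries Corp. (R2): 71% × 35% × 15% = 3.7275% of Oakhollow Textiles S.p.A.
Chain via Redpoint Group plc → Slate Foods Inc. (R2): 39% × 93% × 13% = 4.7151% of Oakhollow Textiles S.p.A.
Direct interest in Oakhollow Textiles S.p.A: 19%.
Aggregating (R1): 3.7275% + 4.7151% + 19% = 27.4426%.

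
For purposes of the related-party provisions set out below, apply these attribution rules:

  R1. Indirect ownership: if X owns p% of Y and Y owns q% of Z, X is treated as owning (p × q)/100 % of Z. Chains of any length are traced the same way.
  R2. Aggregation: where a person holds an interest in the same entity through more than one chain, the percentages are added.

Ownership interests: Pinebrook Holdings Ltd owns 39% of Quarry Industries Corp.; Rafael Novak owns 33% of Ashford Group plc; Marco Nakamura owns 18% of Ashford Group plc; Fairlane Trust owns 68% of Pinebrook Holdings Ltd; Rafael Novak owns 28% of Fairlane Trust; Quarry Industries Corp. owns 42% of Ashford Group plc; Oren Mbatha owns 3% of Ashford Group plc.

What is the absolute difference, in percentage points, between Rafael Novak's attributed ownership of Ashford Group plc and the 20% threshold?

16.118752

Chain via Fairlane Trust → Pinebrook Holdings Ltd → Quarry Industries Corp. (R1): 28% × 68% × 39% × 42% = 3.118752% of Ashford Group plc.
Direct interest in Ashford Group plc: 33%.
Aggregating (R2): 3.118752% + 33% = 36.118752%.
36.118752% exceeds the 20% threshold by 16.118752 percentage points.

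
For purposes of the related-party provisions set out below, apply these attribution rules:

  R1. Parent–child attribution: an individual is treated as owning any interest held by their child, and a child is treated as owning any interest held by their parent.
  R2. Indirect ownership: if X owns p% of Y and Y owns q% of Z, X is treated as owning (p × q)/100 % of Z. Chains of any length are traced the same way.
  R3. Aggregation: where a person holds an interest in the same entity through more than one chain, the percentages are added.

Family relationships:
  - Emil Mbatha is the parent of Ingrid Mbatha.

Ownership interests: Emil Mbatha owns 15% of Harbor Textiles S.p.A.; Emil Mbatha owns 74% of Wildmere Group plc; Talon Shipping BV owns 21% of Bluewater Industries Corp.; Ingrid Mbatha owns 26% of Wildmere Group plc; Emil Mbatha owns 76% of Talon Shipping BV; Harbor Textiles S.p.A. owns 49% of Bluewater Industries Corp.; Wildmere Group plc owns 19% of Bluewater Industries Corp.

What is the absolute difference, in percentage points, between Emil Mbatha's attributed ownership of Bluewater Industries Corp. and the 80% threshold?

37.69

By parent–child attribution (R1), Emil Mbatha is treated as also owning Ingrid Mbatha's interest in Wildmere Group plc, giving 74% + 26% = 100%.
Chain via Harbor Textiles S.p.A. (R2): 15% × 49% = 7.35% of Bluewater Industries Corp.
Chain via Talon Shipping BV (R2): 76% × 21% = 15.96% of Bluewater Industries Corp.
Chain via Wildmere Group plc (R2): 100% × 19% = 19% of Bluewater Industries Corp.
Aggregating (R3): 7.35% + 15.96% + 19% = 42.31%.
42.31% falls short of the 80% threshold by 37.69 percentage points.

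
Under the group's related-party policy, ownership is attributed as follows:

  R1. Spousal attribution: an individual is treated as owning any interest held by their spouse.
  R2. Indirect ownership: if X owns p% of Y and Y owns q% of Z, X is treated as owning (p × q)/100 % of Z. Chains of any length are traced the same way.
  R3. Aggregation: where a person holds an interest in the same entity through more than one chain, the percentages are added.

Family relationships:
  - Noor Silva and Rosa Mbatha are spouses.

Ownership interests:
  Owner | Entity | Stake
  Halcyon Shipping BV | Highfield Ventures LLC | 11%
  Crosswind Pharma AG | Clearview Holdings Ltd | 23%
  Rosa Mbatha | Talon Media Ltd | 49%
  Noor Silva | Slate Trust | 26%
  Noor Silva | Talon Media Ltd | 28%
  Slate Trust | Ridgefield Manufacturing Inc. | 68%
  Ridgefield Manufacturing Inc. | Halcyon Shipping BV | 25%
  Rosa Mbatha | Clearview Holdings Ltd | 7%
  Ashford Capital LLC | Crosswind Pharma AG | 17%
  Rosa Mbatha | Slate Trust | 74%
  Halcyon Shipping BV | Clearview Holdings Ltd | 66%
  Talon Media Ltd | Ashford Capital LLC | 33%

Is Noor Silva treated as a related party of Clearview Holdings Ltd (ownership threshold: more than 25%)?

By spousal attribution (R1), Noor Silva is treated as also owning Rosa Mbatha's interest in Talon Media Ltd, giving 28% + 49% = 77%.
By spousal attribution (R1), Noor Silva is treated as also owning Rosa Mbatha's interest in Slate Trust, giving 26% + 74% = 100%.
By spousal attribution (R1), Noor Silva is treated as owning Rosa Mbatha's 7% interest in Clearview Holdings Ltd.
Chain via Talon Media Ltd → Ashford Capital LLC → Crosswind Pharma AG (R2): 77% × 33% × 17% × 23% = 0.993531% of Clearview Holdings Ltd.
Chain via Slate Trust → Ridgefield Manufacturing Inc. → Halcyon Shipping BV (R2): 100% × 68% × 25% × 66% = 11.22% of Clearview Holdings Ltd.
Direct interest in Clearview Holdings Ltd: 7%.
Aggregating (R3): 0.993531% + 11.22% + 7% = 19.213531%.
19.213531% does not exceed the 25% threshold, so Noor is not a related party to Clearview Holdings Ltd.

No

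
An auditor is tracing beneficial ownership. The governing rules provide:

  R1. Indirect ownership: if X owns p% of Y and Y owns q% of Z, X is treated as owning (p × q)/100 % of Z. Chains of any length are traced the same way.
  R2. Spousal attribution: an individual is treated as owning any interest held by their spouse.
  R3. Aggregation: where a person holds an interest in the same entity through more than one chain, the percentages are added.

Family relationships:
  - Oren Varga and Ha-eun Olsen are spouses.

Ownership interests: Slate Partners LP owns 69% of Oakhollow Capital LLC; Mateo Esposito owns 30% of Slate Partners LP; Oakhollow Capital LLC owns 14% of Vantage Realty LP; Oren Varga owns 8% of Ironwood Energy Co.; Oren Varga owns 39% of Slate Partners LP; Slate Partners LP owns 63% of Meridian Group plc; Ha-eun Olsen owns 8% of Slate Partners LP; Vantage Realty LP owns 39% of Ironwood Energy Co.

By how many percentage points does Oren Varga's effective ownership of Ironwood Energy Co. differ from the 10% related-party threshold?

0.229322

By spousal attribution (R2), Oren Varga is treated as also owning Ha-eun Olsen's interest in Slate Partners LP, giving 39% + 8% = 47%.
Chain via Slate Partners LP → Oakhollow Capital LLC → Vantage Realty LP (R1): 47% × 69% × 14% × 39% = 1.770678% of Ironwood Energy Co.
Direct interest in Ironwood Energy Co: 8%.
Aggregating (R3): 1.770678% + 8% = 9.770678%.
9.770678% falls short of the 10% threshold by 0.229322 percentage points.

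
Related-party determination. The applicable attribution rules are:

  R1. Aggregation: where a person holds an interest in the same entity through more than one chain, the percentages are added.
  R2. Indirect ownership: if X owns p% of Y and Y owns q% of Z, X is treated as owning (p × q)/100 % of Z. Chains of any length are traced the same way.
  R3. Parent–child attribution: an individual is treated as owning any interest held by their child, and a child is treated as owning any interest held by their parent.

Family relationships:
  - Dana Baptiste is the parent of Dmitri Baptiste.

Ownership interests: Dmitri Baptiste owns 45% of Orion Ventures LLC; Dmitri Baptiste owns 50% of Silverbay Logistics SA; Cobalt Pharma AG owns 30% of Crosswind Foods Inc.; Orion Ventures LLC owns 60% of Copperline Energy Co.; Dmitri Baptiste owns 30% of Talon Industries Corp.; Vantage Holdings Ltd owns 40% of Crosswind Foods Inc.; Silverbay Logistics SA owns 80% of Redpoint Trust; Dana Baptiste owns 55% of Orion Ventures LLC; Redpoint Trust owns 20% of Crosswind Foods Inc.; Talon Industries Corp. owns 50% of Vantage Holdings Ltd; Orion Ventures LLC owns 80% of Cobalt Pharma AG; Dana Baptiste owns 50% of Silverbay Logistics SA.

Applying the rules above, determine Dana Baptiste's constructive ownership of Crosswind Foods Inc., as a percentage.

46%

By parent–child attribution (R3), Dana Baptiste is treated as also owning Dmitri Baptiste's interest in Orion Ventures LLC, giving 55% + 45% = 100%.
By parent–child attribution (R3), Dana Baptiste is treated as also owning Dmitri Baptiste's interest in Silverbay Logistics SA, giving 50% + 50% = 100%.
By parent–child attribution (R3), Dana Baptiste is treated as owning Dmitri Baptiste's 30% interest in Talon Industries Corp.
Chain via Orion Ventures LLC → Cobalt Pharma AG (R2): 100% × 80% × 30% = 24% of Crosswind Foods Inc.
Chain via Silverbay Logistics SA → Redpoint Trust (R2): 100% × 80% × 20% = 16% of Crosswind Foods Inc.
Chain via Talon Industries Corp. → Vantage Holdings Ltd (R2): 30% × 50% × 40% = 6% of Crosswind Foods Inc.
Aggregating (R1): 24% + 16% + 6% = 46%.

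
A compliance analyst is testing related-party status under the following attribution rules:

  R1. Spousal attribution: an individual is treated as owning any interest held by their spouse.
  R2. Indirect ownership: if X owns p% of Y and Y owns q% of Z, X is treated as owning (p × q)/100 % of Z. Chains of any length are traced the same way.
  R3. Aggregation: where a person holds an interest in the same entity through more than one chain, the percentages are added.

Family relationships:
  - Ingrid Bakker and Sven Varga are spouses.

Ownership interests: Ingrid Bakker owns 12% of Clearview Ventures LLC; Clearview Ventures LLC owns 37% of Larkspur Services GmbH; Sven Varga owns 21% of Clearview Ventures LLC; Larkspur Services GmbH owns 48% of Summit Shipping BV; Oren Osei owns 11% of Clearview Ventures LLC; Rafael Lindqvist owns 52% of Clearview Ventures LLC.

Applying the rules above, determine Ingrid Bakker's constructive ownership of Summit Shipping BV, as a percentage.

By spousal attribution (R1), Ingrid Bakker is treated as also owning Sven Varga's interest in Clearview Ventures LLC, giving 12% + 21% = 33%.
Chain via Clearview Ventures LLC → Larkspur Services GmbH (R2): 33% × 37% × 48% = 5.8608% of Summit Shipping BV.

5.8608%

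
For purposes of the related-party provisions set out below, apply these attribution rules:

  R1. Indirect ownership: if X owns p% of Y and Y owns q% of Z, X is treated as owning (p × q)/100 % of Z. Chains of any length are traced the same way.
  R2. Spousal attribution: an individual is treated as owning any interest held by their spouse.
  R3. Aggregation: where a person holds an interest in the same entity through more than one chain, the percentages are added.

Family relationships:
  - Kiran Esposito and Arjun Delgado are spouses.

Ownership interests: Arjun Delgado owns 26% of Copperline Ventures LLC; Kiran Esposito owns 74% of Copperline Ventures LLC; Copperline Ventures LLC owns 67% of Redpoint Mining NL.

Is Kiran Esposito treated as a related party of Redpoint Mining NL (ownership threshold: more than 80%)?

No

By spousal attribution (R2), Kiran Esposito is treated as also owning Arjun Delgado's interest in Copperline Ventures LLC, giving 74% + 26% = 100%.
Chain via Copperline Ventures LLC (R1): 100% × 67% = 67% of Redpoint Mining NL.
67% does not exceed the 80% threshold, so Kiran is not a related party to Redpoint Mining NL.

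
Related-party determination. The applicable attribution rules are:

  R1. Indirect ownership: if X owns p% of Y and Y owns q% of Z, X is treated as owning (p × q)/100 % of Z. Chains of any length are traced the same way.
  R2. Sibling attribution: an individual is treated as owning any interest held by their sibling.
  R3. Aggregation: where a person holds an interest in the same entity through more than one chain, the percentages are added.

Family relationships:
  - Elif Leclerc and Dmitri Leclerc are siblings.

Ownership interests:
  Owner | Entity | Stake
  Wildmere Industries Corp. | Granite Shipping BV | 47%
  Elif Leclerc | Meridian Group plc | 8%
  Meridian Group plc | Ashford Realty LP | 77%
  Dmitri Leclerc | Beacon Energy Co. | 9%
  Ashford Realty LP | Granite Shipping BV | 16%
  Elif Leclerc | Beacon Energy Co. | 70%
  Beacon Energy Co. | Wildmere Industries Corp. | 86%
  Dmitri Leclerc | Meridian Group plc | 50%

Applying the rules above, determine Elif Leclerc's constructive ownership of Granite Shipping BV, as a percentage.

By sibling attribution (R2), Elif Leclerc is treated as also owning Dmitri Leclerc's interest in Meridian Group plc, giving 8% + 50% = 58%.
By sibling attribution (R2), Elif Leclerc is treated as also owning Dmitri Leclerc's interest in Beacon Energy Co, giving 70% + 9% = 79%.
Chain via Meridian Group plc → Ashford Realty LP (R1): 58% × 77% × 16% = 7.1456% of Granite Shipping BV.
Chain via Beacon Energy Co. → Wildmere Industries Corp. (R1): 79% × 86% × 47% = 31.9318% of Granite Shipping BV.
Aggregating (R3): 7.1456% + 31.9318% = 39.0774%.

39.0774%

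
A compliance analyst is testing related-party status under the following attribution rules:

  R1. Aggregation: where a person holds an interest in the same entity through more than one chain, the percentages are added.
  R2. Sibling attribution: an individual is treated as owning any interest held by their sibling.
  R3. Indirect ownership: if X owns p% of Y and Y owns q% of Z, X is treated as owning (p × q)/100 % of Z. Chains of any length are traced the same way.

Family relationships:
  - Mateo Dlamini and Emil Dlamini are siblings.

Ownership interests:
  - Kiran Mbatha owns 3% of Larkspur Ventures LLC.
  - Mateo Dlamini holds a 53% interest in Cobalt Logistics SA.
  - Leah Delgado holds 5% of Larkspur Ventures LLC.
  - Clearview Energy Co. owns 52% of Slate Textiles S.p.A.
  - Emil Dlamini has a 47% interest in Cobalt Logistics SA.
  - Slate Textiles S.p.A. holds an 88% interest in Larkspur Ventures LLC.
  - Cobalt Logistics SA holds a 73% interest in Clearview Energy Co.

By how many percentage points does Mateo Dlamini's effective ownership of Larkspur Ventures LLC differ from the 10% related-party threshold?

By sibling attribution (R2), Mateo Dlamini is treated as also owning Emil Dlamini's interest in Cobalt Logistics SA, giving 53% + 47% = 100%.
Chain via Cobalt Logistics SA → Clearview Energy Co. → Slate Textiles S.p.A. (R3): 100% × 73% × 52% × 88% = 33.4048% of Larkspur Ventures LLC.
33.4048% exceeds the 10% threshold by 23.4048 percentage points.

23.4048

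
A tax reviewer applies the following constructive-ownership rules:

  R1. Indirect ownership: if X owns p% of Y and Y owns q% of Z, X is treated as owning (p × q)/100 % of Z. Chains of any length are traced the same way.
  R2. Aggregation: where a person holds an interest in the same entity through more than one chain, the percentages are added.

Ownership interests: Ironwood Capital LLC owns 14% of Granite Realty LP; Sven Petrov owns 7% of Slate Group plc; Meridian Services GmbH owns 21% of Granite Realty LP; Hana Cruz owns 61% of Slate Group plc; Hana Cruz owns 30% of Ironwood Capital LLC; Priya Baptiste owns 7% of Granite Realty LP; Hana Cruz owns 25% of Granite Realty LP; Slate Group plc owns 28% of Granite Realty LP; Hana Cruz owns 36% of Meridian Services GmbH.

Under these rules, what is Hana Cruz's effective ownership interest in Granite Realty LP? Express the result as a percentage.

53.84%

Chain via Slate Group plc (R1): 61% × 28% = 17.08% of Granite Realty LP.
Chain via Meridian Services GmbH (R1): 36% × 21% = 7.56% of Granite Realty LP.
Chain via Ironwood Capital LLC (R1): 30% × 14% = 4.2% of Granite Realty LP.
Direct interest in Granite Realty LP: 25%.
Aggregating (R2): 17.08% + 7.56% + 4.2% + 25% = 53.84%.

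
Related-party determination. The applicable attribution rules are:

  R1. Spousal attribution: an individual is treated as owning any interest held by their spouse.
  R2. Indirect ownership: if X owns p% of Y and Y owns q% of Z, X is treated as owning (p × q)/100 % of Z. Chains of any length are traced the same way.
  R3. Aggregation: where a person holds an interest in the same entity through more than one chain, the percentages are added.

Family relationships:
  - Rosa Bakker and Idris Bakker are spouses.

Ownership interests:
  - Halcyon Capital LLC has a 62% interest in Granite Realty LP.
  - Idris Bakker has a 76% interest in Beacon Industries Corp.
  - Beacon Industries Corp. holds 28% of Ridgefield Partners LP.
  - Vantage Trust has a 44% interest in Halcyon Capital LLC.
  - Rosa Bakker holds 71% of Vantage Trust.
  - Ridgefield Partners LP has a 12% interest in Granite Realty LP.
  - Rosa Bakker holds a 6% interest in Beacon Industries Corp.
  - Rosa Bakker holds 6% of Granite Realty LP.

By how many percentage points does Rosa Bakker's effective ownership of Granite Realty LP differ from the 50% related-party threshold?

By spousal attribution (R1), Rosa Bakker is treated as also owning Idris Bakker's interest in Beacon Industries Corp, giving 6% + 76% = 82%.
Chain via Vantage Trust → Halcyon Capital LLC (R2): 71% × 44% × 62% = 19.3688% of Granite Realty LP.
Chain via Beacon Industries Corp. → Ridgefield Partners LP (R2): 82% × 28% × 12% = 2.7552% of Granite Realty LP.
Direct interest in Granite Realty LP: 6%.
Aggregating (R3): 19.3688% + 2.7552% + 6% = 28.124%.
28.124% falls short of the 50% threshold by 21.876 percentage points.

21.876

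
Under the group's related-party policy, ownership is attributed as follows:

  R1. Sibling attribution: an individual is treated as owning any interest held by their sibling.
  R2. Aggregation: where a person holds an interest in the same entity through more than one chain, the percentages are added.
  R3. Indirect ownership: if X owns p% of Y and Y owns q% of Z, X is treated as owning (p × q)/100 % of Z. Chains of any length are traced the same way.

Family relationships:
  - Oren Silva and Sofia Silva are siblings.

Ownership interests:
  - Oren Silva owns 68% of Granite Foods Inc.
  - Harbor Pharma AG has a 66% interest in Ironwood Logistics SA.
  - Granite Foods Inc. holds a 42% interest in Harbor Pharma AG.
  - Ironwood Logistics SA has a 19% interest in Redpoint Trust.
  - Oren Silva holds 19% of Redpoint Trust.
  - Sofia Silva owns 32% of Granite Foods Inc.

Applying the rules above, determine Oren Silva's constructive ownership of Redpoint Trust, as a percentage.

24.2668%

By sibling attribution (R1), Oren Silva is treated as also owning Sofia Silva's interest in Granite Foods Inc, giving 68% + 32% = 100%.
Chain via Granite Foods Inc. → Harbor Pharma AG → Ironwood Logistics SA (R3): 100% × 42% × 66% × 19% = 5.2668% of Redpoint Trust.
Direct interest in Redpoint Trust: 19%.
Aggregating (R2): 5.2668% + 19% = 24.2668%.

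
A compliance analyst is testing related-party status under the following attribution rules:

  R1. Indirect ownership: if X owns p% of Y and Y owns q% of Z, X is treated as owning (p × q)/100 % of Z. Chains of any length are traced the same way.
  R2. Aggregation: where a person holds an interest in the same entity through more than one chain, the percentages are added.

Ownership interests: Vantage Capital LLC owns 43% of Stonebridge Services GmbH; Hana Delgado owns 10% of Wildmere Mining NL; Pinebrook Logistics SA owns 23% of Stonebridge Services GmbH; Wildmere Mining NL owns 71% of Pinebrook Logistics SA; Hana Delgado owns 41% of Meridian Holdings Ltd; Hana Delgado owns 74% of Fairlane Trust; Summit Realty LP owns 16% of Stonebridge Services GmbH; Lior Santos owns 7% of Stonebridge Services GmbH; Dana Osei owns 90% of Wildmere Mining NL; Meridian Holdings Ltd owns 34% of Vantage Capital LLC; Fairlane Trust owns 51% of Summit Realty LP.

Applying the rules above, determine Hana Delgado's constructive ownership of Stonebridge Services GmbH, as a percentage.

13.6656%

Chain via Wildmere Mining NL → Pinebrook Logistics SA (R1): 10% × 71% × 23% = 1.633% of Stonebridge Services GmbH.
Chain via Fairlane Trust → Summit Realty LP (R1): 74% × 51% × 16% = 6.0384% of Stonebridge Services GmbH.
Chain via Meridian Holdings Ltd → Vantage Capital LLC (R1): 41% × 34% × 43% = 5.9942% of Stonebridge Services GmbH.
Aggregating (R2): 1.633% + 6.0384% + 5.9942% = 13.6656%.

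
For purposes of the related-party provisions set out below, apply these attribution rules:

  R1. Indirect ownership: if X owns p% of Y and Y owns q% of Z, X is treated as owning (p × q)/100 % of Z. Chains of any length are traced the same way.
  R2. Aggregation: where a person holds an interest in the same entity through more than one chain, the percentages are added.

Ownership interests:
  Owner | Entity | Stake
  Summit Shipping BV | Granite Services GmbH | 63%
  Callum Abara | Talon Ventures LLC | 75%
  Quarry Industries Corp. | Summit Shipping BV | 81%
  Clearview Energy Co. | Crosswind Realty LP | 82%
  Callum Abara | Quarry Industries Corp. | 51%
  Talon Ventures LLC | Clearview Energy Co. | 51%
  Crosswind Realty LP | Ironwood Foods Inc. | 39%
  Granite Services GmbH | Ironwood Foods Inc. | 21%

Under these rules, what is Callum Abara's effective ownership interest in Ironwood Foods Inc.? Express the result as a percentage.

17.697663%

Chain via Quarry Industries Corp. → Summit Shipping BV → Granite Services GmbH (R1): 51% × 81% × 63% × 21% = 5.465313% of Ironwood Foods Inc.
Chain via Talon Ventures LLC → Clearview Energy Co. → Crosswind Realty LP (R1): 75% × 51% × 82% × 39% = 12.23235% of Ironwood Foods Inc.
Aggregating (R2): 5.465313% + 12.23235% = 17.697663%.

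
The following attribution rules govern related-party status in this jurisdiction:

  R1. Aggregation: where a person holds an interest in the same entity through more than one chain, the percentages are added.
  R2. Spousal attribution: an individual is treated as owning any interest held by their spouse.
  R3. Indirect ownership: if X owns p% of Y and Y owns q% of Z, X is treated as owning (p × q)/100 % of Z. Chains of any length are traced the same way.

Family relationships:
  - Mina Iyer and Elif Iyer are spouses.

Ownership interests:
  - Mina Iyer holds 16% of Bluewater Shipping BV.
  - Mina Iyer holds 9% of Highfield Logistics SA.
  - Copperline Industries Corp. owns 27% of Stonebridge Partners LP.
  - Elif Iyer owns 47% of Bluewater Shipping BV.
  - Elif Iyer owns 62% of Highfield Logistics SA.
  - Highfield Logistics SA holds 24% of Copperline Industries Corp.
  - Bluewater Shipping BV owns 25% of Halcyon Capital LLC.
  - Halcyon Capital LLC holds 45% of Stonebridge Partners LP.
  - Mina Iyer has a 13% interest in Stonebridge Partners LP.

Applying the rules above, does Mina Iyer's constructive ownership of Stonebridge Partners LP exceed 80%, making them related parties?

By spousal attribution (R2), Mina Iyer is treated as also owning Elif Iyer's interest in Highfield Logistics SA, giving 9% + 62% = 71%.
By spousal attribution (R2), Mina Iyer is treated as also owning Elif Iyer's interest in Bluewater Shipping BV, giving 16% + 47% = 63%.
Chain via Highfield Logistics SA → Copperline Industries Corp. (R3): 71% × 24% × 27% = 4.6008% of Stonebridge Partners LP.
Chain via Bluewater Shipping BV → Halcyon Capital LLC (R3): 63% × 25% × 45% = 7.0875% of Stonebridge Partners LP.
Direct interest in Stonebridge Partners LP: 13%.
Aggregating (R1): 4.6008% + 7.0875% + 13% = 24.6883%.
24.6883% does not exceed the 80% threshold, so Mina is not a related party to Stonebridge Partners LP.

No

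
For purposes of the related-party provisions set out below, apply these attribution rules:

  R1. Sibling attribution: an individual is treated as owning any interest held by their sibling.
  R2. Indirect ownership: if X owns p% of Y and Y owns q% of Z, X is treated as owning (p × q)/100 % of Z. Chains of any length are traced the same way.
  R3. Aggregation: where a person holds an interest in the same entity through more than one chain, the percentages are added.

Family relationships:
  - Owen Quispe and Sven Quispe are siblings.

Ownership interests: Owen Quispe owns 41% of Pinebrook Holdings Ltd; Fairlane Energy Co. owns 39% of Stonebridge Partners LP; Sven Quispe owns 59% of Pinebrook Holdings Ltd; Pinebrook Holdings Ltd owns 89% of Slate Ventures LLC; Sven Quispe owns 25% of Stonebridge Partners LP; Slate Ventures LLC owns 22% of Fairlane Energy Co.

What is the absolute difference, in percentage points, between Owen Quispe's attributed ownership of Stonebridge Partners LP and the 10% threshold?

22.6362

By sibling attribution (R1), Owen Quispe is treated as also owning Sven Quispe's interest in Pinebrook Holdings Ltd, giving 41% + 59% = 100%.
By sibling attribution (R1), Owen Quispe is treated as owning Sven Quispe's 25% interest in Stonebridge Partners LP.
Chain via Pinebrook Holdings Ltd → Slate Ventures LLC → Fairlane Energy Co. (R2): 100% × 89% × 22% × 39% = 7.6362% of Stonebridge Partners LP.
Direct interest in Stonebridge Partners LP: 25%.
Aggregating (R3): 7.6362% + 25% = 32.6362%.
32.6362% exceeds the 10% threshold by 22.6362 percentage points.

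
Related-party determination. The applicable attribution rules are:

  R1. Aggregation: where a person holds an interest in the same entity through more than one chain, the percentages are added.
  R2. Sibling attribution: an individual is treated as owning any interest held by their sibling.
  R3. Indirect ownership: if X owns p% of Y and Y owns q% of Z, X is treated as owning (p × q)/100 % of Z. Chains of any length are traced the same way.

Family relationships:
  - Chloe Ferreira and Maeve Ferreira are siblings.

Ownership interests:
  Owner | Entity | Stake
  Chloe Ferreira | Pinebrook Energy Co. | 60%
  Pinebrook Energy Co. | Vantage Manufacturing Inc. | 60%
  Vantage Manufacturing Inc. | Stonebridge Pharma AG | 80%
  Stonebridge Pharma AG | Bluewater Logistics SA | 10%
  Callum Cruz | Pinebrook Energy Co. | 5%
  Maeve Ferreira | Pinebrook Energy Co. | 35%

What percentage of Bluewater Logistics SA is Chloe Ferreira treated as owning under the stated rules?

4.56%

By sibling attribution (R2), Chloe Ferreira is treated as also owning Maeve Ferreira's interest in Pinebrook Energy Co, giving 60% + 35% = 95%.
Chain via Pinebrook Energy Co. → Vantage Manufacturing Inc. → Stonebridge Pharma AG (R3): 95% × 60% × 80% × 10% = 4.56% of Bluewater Logistics SA.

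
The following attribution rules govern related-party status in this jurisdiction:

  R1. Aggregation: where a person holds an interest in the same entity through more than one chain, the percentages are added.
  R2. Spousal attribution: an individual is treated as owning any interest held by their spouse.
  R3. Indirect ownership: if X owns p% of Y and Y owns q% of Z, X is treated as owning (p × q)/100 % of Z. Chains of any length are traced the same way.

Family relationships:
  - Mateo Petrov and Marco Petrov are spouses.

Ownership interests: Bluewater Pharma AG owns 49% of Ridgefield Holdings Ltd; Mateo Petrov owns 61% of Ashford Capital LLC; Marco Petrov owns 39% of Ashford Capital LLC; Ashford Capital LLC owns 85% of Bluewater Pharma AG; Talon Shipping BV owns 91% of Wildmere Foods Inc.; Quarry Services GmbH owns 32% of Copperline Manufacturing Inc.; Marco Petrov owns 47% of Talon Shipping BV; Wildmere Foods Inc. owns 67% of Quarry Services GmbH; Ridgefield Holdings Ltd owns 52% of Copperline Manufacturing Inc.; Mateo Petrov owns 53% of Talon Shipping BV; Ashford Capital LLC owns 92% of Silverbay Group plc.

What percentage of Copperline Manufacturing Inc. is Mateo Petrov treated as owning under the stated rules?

By spousal attribution (R2), Mateo Petrov is treated as also owning Marco Petrov's interest in Ashford Capital LLC, giving 61% + 39% = 100%.
By spousal attribution (R2), Mateo Petrov is treated as also owning Marco Petrov's interest in Talon Shipping BV, giving 53% + 47% = 100%.
Chain via Ashford Capital LLC → Bluewater Pharma AG → Ridgefield Holdings Ltd (R3): 100% × 85% × 49% × 52% = 21.658% of Copperline Manufacturing Inc.
Chain via Talon Shipping BV → Wildmere Foods Inc. → Quarry Services GmbH (R3): 100% × 91% × 67% × 32% = 19.5104% of Copperline Manufacturing Inc.
Aggregating (R1): 21.658% + 19.5104% = 41.1684%.

41.1684%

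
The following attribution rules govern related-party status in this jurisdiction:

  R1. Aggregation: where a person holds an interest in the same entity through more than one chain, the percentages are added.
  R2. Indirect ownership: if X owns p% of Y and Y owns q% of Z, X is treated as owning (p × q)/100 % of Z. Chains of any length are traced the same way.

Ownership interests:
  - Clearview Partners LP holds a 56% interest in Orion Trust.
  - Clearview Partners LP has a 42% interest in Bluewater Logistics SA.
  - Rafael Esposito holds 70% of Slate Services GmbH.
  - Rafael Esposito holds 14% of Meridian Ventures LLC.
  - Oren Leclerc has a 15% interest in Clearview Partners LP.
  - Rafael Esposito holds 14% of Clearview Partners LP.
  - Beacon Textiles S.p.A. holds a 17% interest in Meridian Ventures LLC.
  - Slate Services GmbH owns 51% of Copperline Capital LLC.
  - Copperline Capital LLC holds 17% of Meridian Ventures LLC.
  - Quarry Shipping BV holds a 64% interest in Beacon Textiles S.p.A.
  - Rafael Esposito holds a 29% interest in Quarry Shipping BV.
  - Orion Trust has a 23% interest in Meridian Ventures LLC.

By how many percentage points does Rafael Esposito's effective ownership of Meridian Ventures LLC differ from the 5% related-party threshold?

20.0274

Chain via Quarry Shipping BV → Beacon Textiles S.p.A. (R2): 29% × 64% × 17% = 3.1552% of Meridian Ventures LLC.
Chain via Clearview Partners LP → Orion Trust (R2): 14% × 56% × 23% = 1.8032% of Meridian Ventures LLC.
Chain via Slate Services GmbH → Copperline Capital LLC (R2): 70% × 51% × 17% = 6.069% of Meridian Ventures LLC.
Direct interest in Meridian Ventures LLC: 14%.
Aggregating (R1): 3.1552% + 1.8032% + 6.069% + 14% = 25.0274%.
25.0274% exceeds the 5% threshold by 20.0274 percentage points.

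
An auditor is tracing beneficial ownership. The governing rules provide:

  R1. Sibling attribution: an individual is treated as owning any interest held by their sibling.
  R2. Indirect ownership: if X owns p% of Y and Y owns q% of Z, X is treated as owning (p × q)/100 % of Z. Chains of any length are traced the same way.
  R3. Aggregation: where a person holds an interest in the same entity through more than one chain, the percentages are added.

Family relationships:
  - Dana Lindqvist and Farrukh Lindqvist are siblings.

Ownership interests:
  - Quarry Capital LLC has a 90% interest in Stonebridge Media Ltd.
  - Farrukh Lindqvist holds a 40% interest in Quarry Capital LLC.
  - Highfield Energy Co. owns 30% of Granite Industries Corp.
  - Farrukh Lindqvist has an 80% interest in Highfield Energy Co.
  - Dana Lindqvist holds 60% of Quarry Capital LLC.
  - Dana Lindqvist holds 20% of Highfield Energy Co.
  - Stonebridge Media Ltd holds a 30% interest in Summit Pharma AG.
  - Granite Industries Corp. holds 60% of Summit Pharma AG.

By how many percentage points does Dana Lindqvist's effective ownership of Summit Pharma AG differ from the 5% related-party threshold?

By sibling attribution (R1), Dana Lindqvist is treated as also owning Farrukh Lindqvist's interest in Quarry Capital LLC, giving 60% + 40% = 100%.
By sibling attribution (R1), Dana Lindqvist is treated as also owning Farrukh Lindqvist's interest in Highfield Energy Co, giving 20% + 80% = 100%.
Chain via Quarry Capital LLC → Stonebridge Media Ltd (R2): 100% × 90% × 30% = 27% of Summit Pharma AG.
Chain via Highfield Energy Co. → Granite Industries Corp. (R2): 100% × 30% × 60% = 18% of Summit Pharma AG.
Aggregating (R3): 27% + 18% = 45%.
45% exceeds the 5% threshold by 40 percentage points.

40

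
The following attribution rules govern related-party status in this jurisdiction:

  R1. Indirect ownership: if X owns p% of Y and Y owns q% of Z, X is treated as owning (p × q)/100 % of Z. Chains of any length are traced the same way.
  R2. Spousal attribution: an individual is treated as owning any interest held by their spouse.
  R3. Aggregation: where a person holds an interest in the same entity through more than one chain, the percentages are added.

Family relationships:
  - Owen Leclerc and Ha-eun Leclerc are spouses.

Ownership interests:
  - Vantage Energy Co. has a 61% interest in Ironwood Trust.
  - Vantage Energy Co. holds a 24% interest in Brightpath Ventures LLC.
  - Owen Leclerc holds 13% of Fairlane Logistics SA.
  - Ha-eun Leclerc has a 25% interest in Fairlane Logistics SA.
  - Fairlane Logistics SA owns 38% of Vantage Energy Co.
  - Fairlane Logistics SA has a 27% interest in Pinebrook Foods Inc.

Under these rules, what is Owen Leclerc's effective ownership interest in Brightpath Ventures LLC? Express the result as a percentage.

3.4656%

By spousal attribution (R2), Owen Leclerc is treated as also owning Ha-eun Leclerc's interest in Fairlane Logistics SA, giving 13% + 25% = 38%.
Chain via Fairlane Logistics SA → Vantage Energy Co. (R1): 38% × 38% × 24% = 3.4656% of Brightpath Ventures LLC.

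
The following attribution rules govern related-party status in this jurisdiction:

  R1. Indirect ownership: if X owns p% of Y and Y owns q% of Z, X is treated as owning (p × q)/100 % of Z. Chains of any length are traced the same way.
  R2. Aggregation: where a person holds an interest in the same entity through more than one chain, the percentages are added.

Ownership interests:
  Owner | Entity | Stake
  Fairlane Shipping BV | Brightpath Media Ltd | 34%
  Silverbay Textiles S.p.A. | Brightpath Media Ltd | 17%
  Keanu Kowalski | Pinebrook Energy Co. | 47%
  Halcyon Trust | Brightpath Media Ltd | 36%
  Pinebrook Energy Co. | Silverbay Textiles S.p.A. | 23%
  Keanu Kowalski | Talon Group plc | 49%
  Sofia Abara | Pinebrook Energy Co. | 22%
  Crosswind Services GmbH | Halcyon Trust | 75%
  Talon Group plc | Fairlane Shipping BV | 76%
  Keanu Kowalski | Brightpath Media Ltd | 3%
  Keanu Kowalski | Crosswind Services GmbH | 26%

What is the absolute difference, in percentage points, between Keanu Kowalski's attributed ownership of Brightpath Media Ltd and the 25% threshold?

Chain via Crosswind Services GmbH → Halcyon Trust (R1): 26% × 75% × 36% = 7.02% of Brightpath Media Ltd.
Chain via Pinebrook Energy Co. → Silverbay Textiles S.p.A. (R1): 47% × 23% × 17% = 1.8377% of Brightpath Media Ltd.
Chain via Talon Group plc → Fairlane Shipping BV (R1): 49% × 76% × 34% = 12.6616% of Brightpath Media Ltd.
Direct interest in Brightpath Media Ltd: 3%.
Aggregating (R2): 7.02% + 1.8377% + 12.6616% + 3% = 24.5193%.
24.5193% falls short of the 25% threshold by 0.4807 percentage points.

0.4807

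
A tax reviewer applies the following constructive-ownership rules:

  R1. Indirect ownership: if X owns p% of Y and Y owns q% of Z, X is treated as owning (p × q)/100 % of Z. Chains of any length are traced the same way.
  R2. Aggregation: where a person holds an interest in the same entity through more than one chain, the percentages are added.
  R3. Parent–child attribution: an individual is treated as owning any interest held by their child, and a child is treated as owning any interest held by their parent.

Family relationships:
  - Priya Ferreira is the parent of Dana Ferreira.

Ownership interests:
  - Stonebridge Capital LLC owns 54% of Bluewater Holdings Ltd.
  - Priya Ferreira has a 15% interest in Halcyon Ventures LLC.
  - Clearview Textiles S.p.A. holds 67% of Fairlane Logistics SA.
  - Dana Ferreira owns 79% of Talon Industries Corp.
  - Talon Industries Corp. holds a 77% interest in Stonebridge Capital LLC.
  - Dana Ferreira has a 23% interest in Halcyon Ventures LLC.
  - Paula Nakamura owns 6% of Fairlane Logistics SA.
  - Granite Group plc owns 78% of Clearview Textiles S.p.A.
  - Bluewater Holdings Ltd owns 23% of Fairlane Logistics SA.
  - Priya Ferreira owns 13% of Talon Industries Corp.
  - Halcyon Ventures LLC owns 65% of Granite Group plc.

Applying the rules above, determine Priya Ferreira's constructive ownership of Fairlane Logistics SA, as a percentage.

21.706548%

By parent–child attribution (R3), Priya Ferreira is treated as also owning Dana Ferreira's interest in Talon Industries Corp, giving 13% + 79% = 92%.
By parent–child attribution (R3), Priya Ferreira is treated as also owning Dana Ferreira's interest in Halcyon Ventures LLC, giving 15% + 23% = 38%.
Chain via Talon Industries Corp. → Stonebridge Capital LLC → Bluewater Holdings Ltd (R1): 92% × 77% × 54% × 23% = 8.798328% of Fairlane Logistics SA.
Chain via Halcyon Ventures LLC → Granite Group plc → Clearview Textiles S.p.A. (R1): 38% × 65% × 78% × 67% = 12.90822% of Fairlane Logistics SA.
Aggregating (R2): 8.798328% + 12.90822% = 21.706548%.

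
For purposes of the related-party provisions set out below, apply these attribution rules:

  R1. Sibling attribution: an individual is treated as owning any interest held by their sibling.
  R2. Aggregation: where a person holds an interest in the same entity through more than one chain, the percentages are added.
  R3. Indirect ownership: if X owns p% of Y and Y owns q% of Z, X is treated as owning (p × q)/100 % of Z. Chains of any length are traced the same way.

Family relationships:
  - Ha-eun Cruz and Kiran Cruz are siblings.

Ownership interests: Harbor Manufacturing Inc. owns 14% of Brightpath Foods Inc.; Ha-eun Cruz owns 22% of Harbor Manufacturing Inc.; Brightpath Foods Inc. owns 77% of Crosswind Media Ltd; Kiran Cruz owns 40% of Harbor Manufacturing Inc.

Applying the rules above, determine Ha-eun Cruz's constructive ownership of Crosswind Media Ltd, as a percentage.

6.6836%

By sibling attribution (R1), Ha-eun Cruz is treated as also owning Kiran Cruz's interest in Harbor Manufacturing Inc, giving 22% + 40% = 62%.
Chain via Harbor Manufacturing Inc. → Brightpath Foods Inc. (R3): 62% × 14% × 77% = 6.6836% of Crosswind Media Ltd.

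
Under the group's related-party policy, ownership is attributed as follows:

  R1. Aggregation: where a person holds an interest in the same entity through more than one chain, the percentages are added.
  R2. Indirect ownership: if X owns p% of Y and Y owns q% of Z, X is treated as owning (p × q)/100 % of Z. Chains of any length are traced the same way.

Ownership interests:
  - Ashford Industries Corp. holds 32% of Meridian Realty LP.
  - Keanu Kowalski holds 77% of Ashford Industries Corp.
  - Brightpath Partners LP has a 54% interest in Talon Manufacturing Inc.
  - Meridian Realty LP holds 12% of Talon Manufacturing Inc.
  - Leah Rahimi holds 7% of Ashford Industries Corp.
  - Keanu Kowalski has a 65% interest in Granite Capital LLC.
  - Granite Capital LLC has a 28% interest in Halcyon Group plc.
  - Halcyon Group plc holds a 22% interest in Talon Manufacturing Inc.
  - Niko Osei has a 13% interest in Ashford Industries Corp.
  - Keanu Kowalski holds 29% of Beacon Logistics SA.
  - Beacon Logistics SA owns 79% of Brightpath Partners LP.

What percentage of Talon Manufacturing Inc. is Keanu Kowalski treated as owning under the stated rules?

19.3322%

Chain via Beacon Logistics SA → Brightpath Partners LP (R2): 29% × 79% × 54% = 12.3714% of Talon Manufacturing Inc.
Chain via Ashford Industries Corp. → Meridian Realty LP (R2): 77% × 32% × 12% = 2.9568% of Talon Manufacturing Inc.
Chain via Granite Capital LLC → Halcyon Group plc (R2): 65% × 28% × 22% = 4.004% of Talon Manufacturing Inc.
Aggregating (R1): 12.3714% + 2.9568% + 4.004% = 19.3322%.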